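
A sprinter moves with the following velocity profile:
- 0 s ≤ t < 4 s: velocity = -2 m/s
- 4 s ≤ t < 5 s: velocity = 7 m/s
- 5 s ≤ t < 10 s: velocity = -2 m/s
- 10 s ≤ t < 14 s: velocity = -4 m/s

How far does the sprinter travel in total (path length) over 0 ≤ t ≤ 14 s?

Total distance travelled is ∫|v| dt — sum the magnitudes of each area piece.
0–4 s: |-2| × 4 = 8 m
4–5 s: |7| × 1 = 7 m
5–10 s: |-2| × 5 = 10 m
10–14 s: |-4| × 4 = 16 m
Total distance = 41 m

41 m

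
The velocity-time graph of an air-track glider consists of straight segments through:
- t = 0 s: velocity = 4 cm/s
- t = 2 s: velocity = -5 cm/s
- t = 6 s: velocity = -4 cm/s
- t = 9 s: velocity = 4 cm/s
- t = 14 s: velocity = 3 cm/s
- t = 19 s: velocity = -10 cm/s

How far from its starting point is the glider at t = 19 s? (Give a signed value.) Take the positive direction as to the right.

-19 cm

Displacement is the signed area under the v-t curve.
0–2 s: ½(4 + -5)(2) = -1 cm
2–6 s: ½(-5 + -4)(4) = -18 cm
6–9 s: ½(-4 + 4)(3) = 0 cm
9–14 s: ½(4 + 3)(5) = 17.5 cm
14–19 s: ½(3 + -10)(5) = -17.5 cm
Net displacement = -19 cm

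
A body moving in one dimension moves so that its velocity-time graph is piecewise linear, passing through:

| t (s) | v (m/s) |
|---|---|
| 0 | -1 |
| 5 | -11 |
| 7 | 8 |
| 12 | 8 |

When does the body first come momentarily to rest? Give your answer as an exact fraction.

v changes sign on 5–7 s (from -11 to 8); the graph is linear there, so v = 0 at t = 5 + (11)·(7 − 5)/(8 − -11) = 117/19 s.

t = 117/19 s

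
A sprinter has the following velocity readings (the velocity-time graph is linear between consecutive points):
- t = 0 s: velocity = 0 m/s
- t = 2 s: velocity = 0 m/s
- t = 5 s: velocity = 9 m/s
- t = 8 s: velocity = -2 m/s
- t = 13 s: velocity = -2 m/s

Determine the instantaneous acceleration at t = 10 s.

0 m/s²

Acceleration is the slope of the v-t graph on 8–13 s: (-2 − -2)/(13 − 8) = 0 m/s².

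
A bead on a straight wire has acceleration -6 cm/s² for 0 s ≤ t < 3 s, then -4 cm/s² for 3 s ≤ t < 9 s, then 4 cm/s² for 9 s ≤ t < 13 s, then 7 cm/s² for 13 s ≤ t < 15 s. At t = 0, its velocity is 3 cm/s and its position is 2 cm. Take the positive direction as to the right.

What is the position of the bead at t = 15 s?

-334 cm

On each constant-a segment, Δv = aΔt and Δx = v₀Δt + ½aΔt²; chain segment to segment.
0–3 s: v starts 3 cm/s; Δx = 3·3 + ½·-6·3² = -18 cm; v ends -15 cm/s.
3–9 s: v starts -15 cm/s; Δx = -15·6 + ½·-4·6² = -162 cm; v ends -39 cm/s.
9–13 s: v starts -39 cm/s; Δx = -39·4 + ½·4·4² = -124 cm; v ends -23 cm/s.
13–15 s: v starts -23 cm/s; Δx = -23·2 + ½·7·2² = -32 cm; v ends -9 cm/s.
x(15) = 2 + Σ Δx = -334 cm.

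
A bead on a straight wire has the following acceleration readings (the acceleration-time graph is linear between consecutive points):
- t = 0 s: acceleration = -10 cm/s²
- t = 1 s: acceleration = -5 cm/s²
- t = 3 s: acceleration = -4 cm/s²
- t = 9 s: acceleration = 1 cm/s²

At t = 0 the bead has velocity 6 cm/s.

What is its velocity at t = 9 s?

Δv equals the area under the a-t graph; then v = v₀ + Δv.
0–1 s: ½(-10 + -5)(1) = -7.5 cm/s
1–3 s: ½(-5 + -4)(2) = -9 cm/s
3–9 s: ½(-4 + 1)(6) = -9 cm/s
Δv = -25.5 cm/s, so v(9) = 6 + (-25.5) = -19.5 cm/s.

-19.5 cm/s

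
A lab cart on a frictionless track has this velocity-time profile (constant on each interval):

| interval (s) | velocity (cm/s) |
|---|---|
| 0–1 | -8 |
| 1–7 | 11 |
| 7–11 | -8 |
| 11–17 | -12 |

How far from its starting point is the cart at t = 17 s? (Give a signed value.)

Net displacement equals the area under the velocity-time graph (areas below the axis count negative).
0–1 s: -8 × 1 = -8 cm
1–7 s: 11 × 6 = 66 cm
7–11 s: -8 × 4 = -32 cm
11–17 s: -12 × 6 = -72 cm
Net displacement = -46 cm

-46 cm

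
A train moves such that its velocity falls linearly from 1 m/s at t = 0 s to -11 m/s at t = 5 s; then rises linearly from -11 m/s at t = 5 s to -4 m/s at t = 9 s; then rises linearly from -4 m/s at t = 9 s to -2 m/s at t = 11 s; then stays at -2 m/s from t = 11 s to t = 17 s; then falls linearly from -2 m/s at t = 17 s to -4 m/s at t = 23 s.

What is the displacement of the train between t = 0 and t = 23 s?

Displacement is the signed area under the v-t curve.
0–5 s: ½(1 + -11)(5) = -25 m
5–9 s: ½(-11 + -4)(4) = -30 m
9–11 s: ½(-4 + -2)(2) = -6 m
11–17 s: -2 × 6 = -12 m
17–23 s: ½(-2 + -4)(6) = -18 m
Net displacement = -91 m

-91 m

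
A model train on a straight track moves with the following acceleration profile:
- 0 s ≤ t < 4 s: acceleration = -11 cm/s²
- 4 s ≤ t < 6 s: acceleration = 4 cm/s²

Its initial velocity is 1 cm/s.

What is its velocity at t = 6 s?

-35 cm/s

Δv equals the area under the a-t graph; then v = v₀ + Δv.
0–4 s: -11 × 4 = -44 cm/s
4–6 s: 4 × 2 = 8 cm/s
Δv = -36 cm/s, so v(6) = 1 + (-36) = -35 cm/s.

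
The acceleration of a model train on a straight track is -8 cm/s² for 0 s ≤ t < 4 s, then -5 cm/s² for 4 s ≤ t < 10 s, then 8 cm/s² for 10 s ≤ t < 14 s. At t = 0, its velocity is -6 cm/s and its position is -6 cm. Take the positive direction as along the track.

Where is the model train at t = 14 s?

-620 cm

On each constant-a segment, Δv = aΔt and Δx = v₀Δt + ½aΔt²; chain segment to segment.
0–4 s: v starts -6 cm/s; Δx = -6·4 + ½·-8·4² = -88 cm; v ends -38 cm/s.
4–10 s: v starts -38 cm/s; Δx = -38·6 + ½·-5·6² = -318 cm; v ends -68 cm/s.
10–14 s: v starts -68 cm/s; Δx = -68·4 + ½·8·4² = -208 cm; v ends -36 cm/s.
x(14) = -6 + Σ Δx = -620 cm.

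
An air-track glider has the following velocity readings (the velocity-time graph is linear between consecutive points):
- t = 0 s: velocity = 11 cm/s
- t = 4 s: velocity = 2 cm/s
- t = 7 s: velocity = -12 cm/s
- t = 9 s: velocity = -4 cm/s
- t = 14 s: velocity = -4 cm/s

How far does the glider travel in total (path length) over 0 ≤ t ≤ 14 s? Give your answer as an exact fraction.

545/7 cm

Total distance travelled is ∫|v| dt — sum the magnitudes of each area piece.
0–4 s: |½(11 + 2)(4)| = 26 cm
4–7 s: v = 0 at t = 31/7 s; triangle areas 3/7 + 108/7 = 111/7 cm
7–9 s: |½(-12 + -4)(2)| = 16 cm
9–14 s: |-4| × 5 = 20 cm
Total distance = 545/7 cm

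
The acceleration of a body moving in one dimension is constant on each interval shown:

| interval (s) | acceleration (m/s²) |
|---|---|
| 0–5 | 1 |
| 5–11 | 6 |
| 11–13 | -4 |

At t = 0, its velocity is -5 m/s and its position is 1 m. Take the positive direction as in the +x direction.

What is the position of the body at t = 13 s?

160.5 m

On each constant-a segment, Δv = aΔt and Δx = v₀Δt + ½aΔt²; chain segment to segment.
0–5 s: v starts -5 m/s; Δx = -5·5 + ½·1·5² = -12.5 m; v ends 0 m/s.
5–11 s: v starts 0 m/s; Δx = 0·6 + ½·6·6² = 108 m; v ends 36 m/s.
11–13 s: v starts 36 m/s; Δx = 36·2 + ½·-4·2² = 64 m; v ends 28 m/s.
x(13) = 1 + Σ Δx = 160.5 m.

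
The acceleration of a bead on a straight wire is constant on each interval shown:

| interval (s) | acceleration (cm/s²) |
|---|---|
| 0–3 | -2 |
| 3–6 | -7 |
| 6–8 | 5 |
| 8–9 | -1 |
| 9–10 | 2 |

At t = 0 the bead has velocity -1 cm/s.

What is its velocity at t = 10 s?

-17 cm/s

Δv equals the area under the a-t graph; then v = v₀ + Δv.
0–3 s: -2 × 3 = -6 cm/s
3–6 s: -7 × 3 = -21 cm/s
6–8 s: 5 × 2 = 10 cm/s
8–9 s: -1 × 1 = -1 cm/s
9–10 s: 2 × 1 = 2 cm/s
Δv = -16 cm/s, so v(10) = -1 + (-16) = -17 cm/s.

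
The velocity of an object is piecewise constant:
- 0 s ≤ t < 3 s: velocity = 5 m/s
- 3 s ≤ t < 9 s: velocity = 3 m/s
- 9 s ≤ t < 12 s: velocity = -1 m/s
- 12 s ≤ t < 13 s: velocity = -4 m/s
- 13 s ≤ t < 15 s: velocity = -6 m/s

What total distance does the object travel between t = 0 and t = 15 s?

Total distance travelled is ∫|v| dt — sum the magnitudes of each area piece.
0–3 s: |5| × 3 = 15 m
3–9 s: |3| × 6 = 18 m
9–12 s: |-1| × 3 = 3 m
12–13 s: |-4| × 1 = 4 m
13–15 s: |-6| × 2 = 12 m
Total distance = 52 m

52 m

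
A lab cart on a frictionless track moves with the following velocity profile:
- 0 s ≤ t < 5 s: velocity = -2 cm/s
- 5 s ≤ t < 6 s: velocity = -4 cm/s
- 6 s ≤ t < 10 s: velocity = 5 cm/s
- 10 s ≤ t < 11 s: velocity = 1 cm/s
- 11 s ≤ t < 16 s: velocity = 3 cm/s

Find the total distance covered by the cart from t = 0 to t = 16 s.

Distance (not displacement) is the total path length: add the absolute areas under v-t.
0–5 s: |-2| × 5 = 10 cm
5–6 s: |-4| × 1 = 4 cm
6–10 s: |5| × 4 = 20 cm
10–11 s: |1| × 1 = 1 cm
11–16 s: |3| × 5 = 15 cm
Total distance = 50 cm

50 cm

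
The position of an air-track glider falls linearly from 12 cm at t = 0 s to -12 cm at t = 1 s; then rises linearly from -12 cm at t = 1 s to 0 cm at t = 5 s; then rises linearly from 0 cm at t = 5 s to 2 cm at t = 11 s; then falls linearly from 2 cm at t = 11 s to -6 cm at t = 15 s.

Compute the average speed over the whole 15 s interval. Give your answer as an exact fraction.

Average speed = (total path length)/(elapsed time); on a piecewise-linear x-t graph the path length is Σ|Δx|.
0–1 s: |Δx| = |-12 − 12| = 24 cm
1–5 s: |Δx| = |0 − -12| = 12 cm
5–11 s: |Δx| = |2 − 0| = 2 cm
11–15 s: |Δx| = |-6 − 2| = 8 cm
Total path = 46 cm; average speed = 46/15 = 46/15 cm/s.

46/15 cm/s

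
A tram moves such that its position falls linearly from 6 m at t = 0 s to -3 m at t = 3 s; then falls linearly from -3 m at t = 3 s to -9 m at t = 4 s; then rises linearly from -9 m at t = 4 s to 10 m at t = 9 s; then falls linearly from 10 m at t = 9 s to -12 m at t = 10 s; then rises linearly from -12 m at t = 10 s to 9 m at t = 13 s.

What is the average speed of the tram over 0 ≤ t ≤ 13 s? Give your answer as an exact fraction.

77/13 m/s

Average speed = (total path length)/(elapsed time); on a piecewise-linear x-t graph the path length is Σ|Δx|.
0–3 s: |Δx| = |-3 − 6| = 9 m
3–4 s: |Δx| = |-9 − -3| = 6 m
4–9 s: |Δx| = |10 − -9| = 19 m
9–10 s: |Δx| = |-12 − 10| = 22 m
10–13 s: |Δx| = |9 − -12| = 21 m
Total path = 77 m; average speed = 77/13 = 77/13 m/s.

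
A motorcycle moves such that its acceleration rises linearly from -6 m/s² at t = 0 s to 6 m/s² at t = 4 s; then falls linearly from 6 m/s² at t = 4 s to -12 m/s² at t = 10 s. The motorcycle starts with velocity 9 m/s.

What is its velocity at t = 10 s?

Δv equals the area under the a-t graph; then v = v₀ + Δv.
0–4 s: ½(-6 + 6)(4) = 0 m/s
4–10 s: ½(6 + -12)(6) = -18 m/s
Δv = -18 m/s, so v(10) = 9 + (-18) = -9 m/s.

-9 m/s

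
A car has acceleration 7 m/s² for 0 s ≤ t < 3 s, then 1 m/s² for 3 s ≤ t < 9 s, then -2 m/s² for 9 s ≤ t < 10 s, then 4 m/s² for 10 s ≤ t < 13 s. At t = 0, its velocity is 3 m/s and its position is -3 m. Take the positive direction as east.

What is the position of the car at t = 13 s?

On each constant-a segment, Δv = aΔt and Δx = v₀Δt + ½aΔt²; chain segment to segment.
0–3 s: v starts 3 m/s; Δx = 3·3 + ½·7·3² = 40.5 m; v ends 24 m/s.
3–9 s: v starts 24 m/s; Δx = 24·6 + ½·1·6² = 162 m; v ends 30 m/s.
9–10 s: v starts 30 m/s; Δx = 30·1 + ½·-2·1² = 29 m; v ends 28 m/s.
10–13 s: v starts 28 m/s; Δx = 28·3 + ½·4·3² = 102 m; v ends 40 m/s.
x(13) = -3 + Σ Δx = 330.5 m.

330.5 m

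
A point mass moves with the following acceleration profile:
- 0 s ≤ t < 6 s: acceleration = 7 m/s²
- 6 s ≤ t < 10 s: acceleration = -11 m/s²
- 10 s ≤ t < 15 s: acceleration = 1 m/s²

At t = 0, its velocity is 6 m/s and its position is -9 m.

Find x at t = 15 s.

289.5 m

On each constant-a segment, Δv = aΔt and Δx = v₀Δt + ½aΔt²; chain segment to segment.
0–6 s: v starts 6 m/s; Δx = 6·6 + ½·7·6² = 162 m; v ends 48 m/s.
6–10 s: v starts 48 m/s; Δx = 48·4 + ½·-11·4² = 104 m; v ends 4 m/s.
10–15 s: v starts 4 m/s; Δx = 4·5 + ½·1·5² = 32.5 m; v ends 9 m/s.
x(15) = -9 + Σ Δx = 289.5 m.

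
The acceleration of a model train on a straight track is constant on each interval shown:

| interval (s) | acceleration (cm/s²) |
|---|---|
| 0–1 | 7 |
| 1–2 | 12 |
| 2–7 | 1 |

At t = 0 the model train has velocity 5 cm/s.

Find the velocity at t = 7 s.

29 cm/s

Δv equals the area under the a-t graph; then v = v₀ + Δv.
0–1 s: 7 × 1 = 7 cm/s
1–2 s: 12 × 1 = 12 cm/s
2–7 s: 1 × 5 = 5 cm/s
Δv = 24 cm/s, so v(7) = 5 + (24) = 29 cm/s.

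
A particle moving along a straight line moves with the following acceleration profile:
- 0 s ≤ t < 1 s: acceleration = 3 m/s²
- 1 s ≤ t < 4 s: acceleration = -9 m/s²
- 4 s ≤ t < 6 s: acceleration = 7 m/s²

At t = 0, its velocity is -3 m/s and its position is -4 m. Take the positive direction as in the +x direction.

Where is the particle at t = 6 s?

On each constant-a segment, Δv = aΔt and Δx = v₀Δt + ½aΔt²; chain segment to segment.
0–1 s: v starts -3 m/s; Δx = -3·1 + ½·3·1² = -1.5 m; v ends 0 m/s.
1–4 s: v starts 0 m/s; Δx = 0·3 + ½·-9·3² = -40.5 m; v ends -27 m/s.
4–6 s: v starts -27 m/s; Δx = -27·2 + ½·7·2² = -40 m; v ends -13 m/s.
x(6) = -4 + Σ Δx = -86 m.

-86 m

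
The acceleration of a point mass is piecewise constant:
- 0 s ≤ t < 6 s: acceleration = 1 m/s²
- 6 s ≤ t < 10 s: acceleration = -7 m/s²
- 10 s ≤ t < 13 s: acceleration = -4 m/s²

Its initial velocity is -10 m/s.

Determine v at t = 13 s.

Δv equals the area under the a-t graph; then v = v₀ + Δv.
0–6 s: 1 × 6 = 6 m/s
6–10 s: -7 × 4 = -28 m/s
10–13 s: -4 × 3 = -12 m/s
Δv = -34 m/s, so v(13) = -10 + (-34) = -44 m/s.

-44 m/s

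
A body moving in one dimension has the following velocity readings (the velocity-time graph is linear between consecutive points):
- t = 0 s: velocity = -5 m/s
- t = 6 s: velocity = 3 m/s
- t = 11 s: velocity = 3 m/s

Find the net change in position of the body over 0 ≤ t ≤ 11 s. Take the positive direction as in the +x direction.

9 m

Net displacement equals the area under the velocity-time graph (areas below the axis count negative).
0–6 s: ½(-5 + 3)(6) = -6 m
6–11 s: 3 × 5 = 15 m
Net displacement = 9 m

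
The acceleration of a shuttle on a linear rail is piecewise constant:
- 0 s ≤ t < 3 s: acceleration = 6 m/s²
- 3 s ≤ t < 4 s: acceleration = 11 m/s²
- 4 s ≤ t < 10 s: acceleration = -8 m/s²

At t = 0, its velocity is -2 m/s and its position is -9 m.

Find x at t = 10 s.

51.5 m

On each constant-a segment, Δv = aΔt and Δx = v₀Δt + ½aΔt²; chain segment to segment.
0–3 s: v starts -2 m/s; Δx = -2·3 + ½·6·3² = 21 m; v ends 16 m/s.
3–4 s: v starts 16 m/s; Δx = 16·1 + ½·11·1² = 21.5 m; v ends 27 m/s.
4–10 s: v starts 27 m/s; Δx = 27·6 + ½·-8·6² = 18 m; v ends -21 m/s.
x(10) = -9 + Σ Δx = 51.5 m.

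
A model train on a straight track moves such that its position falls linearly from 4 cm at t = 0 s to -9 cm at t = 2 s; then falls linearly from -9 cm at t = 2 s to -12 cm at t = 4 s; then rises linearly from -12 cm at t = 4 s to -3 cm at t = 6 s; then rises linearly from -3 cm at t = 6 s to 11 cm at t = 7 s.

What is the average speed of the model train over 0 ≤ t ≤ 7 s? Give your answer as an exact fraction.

Average speed = (total path length)/(elapsed time); on a piecewise-linear x-t graph the path length is Σ|Δx|.
0–2 s: |Δx| = |-9 − 4| = 13 cm
2–4 s: |Δx| = |-12 − -9| = 3 cm
4–6 s: |Δx| = |-3 − -12| = 9 cm
6–7 s: |Δx| = |11 − -3| = 14 cm
Total path = 39 cm; average speed = 39/7 = 39/7 cm/s.

39/7 cm/s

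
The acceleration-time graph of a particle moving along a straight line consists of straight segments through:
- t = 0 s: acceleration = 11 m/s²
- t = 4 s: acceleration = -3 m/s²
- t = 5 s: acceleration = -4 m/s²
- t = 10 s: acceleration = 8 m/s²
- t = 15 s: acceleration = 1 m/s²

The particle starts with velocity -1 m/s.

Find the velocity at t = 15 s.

Δv equals the area under the a-t graph; then v = v₀ + Δv.
0–4 s: ½(11 + -3)(4) = 16 m/s
4–5 s: ½(-3 + -4)(1) = -3.5 m/s
5–10 s: ½(-4 + 8)(5) = 10 m/s
10–15 s: ½(8 + 1)(5) = 22.5 m/s
Δv = 45 m/s, so v(15) = -1 + (45) = 44 m/s.

44 m/s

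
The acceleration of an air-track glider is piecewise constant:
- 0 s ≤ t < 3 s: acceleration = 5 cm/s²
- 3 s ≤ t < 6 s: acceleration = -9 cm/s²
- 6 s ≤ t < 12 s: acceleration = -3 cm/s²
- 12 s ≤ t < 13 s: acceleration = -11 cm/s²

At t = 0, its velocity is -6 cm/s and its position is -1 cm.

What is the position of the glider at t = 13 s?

On each constant-a segment, Δv = aΔt and Δx = v₀Δt + ½aΔt²; chain segment to segment.
0–3 s: v starts -6 cm/s; Δx = -6·3 + ½·5·3² = 4.5 cm; v ends 9 cm/s.
3–6 s: v starts 9 cm/s; Δx = 9·3 + ½·-9·3² = -13.5 cm; v ends -18 cm/s.
6–12 s: v starts -18 cm/s; Δx = -18·6 + ½·-3·6² = -162 cm; v ends -36 cm/s.
12–13 s: v starts -36 cm/s; Δx = -36·1 + ½·-11·1² = -41.5 cm; v ends -47 cm/s.
x(13) = -1 + Σ Δx = -213.5 cm.

-213.5 cm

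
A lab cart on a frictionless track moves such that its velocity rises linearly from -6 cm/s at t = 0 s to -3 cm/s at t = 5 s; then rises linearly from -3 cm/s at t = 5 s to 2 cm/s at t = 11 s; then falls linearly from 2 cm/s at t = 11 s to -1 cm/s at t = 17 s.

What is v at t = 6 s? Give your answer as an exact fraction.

-13/6 cm/s

On 5–11 s the graph is linear from -3 to 2 cm/s: v(6) = -3 + (2 − -3)·(6 − 5)/(11 − 5) = -13/6 cm/s.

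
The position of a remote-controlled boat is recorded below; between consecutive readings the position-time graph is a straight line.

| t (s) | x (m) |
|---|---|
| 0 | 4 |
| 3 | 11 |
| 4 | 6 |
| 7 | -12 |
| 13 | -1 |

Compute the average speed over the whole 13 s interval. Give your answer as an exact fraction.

41/13 m/s

Average speed = (total path length)/(elapsed time); on a piecewise-linear x-t graph the path length is Σ|Δx|.
0–3 s: |Δx| = |11 − 4| = 7 m
3–4 s: |Δx| = |6 − 11| = 5 m
4–7 s: |Δx| = |-12 − 6| = 18 m
7–13 s: |Δx| = |-1 − -12| = 11 m
Total path = 41 m; average speed = 41/13 = 41/13 m/s.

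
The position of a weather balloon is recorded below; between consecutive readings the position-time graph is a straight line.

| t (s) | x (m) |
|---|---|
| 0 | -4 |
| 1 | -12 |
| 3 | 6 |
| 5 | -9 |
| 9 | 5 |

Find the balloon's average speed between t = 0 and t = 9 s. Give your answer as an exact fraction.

Average speed = (total path length)/(elapsed time); on a piecewise-linear x-t graph the path length is Σ|Δx|.
0–1 s: |Δx| = |-12 − -4| = 8 m
1–3 s: |Δx| = |6 − -12| = 18 m
3–5 s: |Δx| = |-9 − 6| = 15 m
5–9 s: |Δx| = |5 − -9| = 14 m
Total path = 55 m; average speed = 55/9 = 55/9 m/s.

55/9 m/s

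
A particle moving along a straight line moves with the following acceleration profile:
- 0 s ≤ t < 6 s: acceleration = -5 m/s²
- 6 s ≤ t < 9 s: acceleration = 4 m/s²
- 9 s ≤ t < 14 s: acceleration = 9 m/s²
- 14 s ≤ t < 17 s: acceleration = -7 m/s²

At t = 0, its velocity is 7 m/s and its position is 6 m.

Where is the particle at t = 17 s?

On each constant-a segment, Δv = aΔt and Δx = v₀Δt + ½aΔt²; chain segment to segment.
0–6 s: v starts 7 m/s; Δx = 7·6 + ½·-5·6² = -48 m; v ends -23 m/s.
6–9 s: v starts -23 m/s; Δx = -23·3 + ½·4·3² = -51 m; v ends -11 m/s.
9–14 s: v starts -11 m/s; Δx = -11·5 + ½·9·5² = 57.5 m; v ends 34 m/s.
14–17 s: v starts 34 m/s; Δx = 34·3 + ½·-7·3² = 70.5 m; v ends 13 m/s.
x(17) = 6 + Σ Δx = 35 m.

35 m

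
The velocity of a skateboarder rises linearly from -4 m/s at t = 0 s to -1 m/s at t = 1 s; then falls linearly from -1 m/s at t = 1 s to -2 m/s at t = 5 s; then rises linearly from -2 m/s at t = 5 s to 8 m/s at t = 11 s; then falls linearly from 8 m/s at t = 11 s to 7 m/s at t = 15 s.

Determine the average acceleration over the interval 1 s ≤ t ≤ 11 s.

0.9 m/s²

Average acceleration = Δv/Δt = (8 − -1)/(11 − 1) = 0.9 m/s².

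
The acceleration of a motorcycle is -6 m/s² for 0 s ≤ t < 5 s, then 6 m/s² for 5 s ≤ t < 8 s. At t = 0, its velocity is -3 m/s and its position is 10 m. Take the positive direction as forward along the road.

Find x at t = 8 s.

On each constant-a segment, Δv = aΔt and Δx = v₀Δt + ½aΔt²; chain segment to segment.
0–5 s: v starts -3 m/s; Δx = -3·5 + ½·-6·5² = -90 m; v ends -33 m/s.
5–8 s: v starts -33 m/s; Δx = -33·3 + ½·6·3² = -72 m; v ends -15 m/s.
x(8) = 10 + Σ Δx = -152 m.

-152 m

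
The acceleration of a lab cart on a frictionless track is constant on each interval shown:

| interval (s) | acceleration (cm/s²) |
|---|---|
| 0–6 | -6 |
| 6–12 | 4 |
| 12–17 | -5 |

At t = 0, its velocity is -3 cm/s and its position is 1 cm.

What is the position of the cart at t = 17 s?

On each constant-a segment, Δv = aΔt and Δx = v₀Δt + ½aΔt²; chain segment to segment.
0–6 s: v starts -3 cm/s; Δx = -3·6 + ½·-6·6² = -126 cm; v ends -39 cm/s.
6–12 s: v starts -39 cm/s; Δx = -39·6 + ½·4·6² = -162 cm; v ends -15 cm/s.
12–17 s: v starts -15 cm/s; Δx = -15·5 + ½·-5·5² = -137.5 cm; v ends -40 cm/s.
x(17) = 1 + Σ Δx = -424.5 cm.

-424.5 cm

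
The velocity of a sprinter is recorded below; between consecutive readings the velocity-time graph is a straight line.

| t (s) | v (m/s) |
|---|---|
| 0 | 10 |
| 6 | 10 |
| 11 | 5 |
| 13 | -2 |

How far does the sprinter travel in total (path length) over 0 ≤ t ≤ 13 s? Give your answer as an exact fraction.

Distance (not displacement) is the total path length: add the absolute areas under v-t.
0–6 s: |10| × 6 = 60 m
6–11 s: |½(10 + 5)(5)| = 37.5 m
11–13 s: v = 0 at t = 87/7 s; triangle areas 25/7 + 4/7 = 29/7 m
Total distance = 1423/14 m

1423/14 m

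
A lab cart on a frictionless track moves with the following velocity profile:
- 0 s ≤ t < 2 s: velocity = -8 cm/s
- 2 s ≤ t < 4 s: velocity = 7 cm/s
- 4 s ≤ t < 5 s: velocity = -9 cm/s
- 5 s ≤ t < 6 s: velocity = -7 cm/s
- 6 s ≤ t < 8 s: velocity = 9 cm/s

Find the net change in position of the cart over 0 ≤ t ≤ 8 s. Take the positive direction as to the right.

Displacement is the signed area under the v-t curve.
0–2 s: -8 × 2 = -16 cm
2–4 s: 7 × 2 = 14 cm
4–5 s: -9 × 1 = -9 cm
5–6 s: -7 × 1 = -7 cm
6–8 s: 9 × 2 = 18 cm
Net displacement = 0 cm

0 cm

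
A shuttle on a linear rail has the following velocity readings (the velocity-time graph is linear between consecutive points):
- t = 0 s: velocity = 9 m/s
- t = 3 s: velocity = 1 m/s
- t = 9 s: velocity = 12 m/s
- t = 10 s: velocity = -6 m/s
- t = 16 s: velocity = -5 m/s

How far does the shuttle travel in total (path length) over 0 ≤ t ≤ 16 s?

Distance (not displacement) is the total path length: add the absolute areas under v-t.
0–3 s: |½(9 + 1)(3)| = 15 m
3–9 s: |½(1 + 12)(6)| = 39 m
9–10 s: v = 0 at t = 29/3 s; triangle areas 4 + 1 = 5 m
10–16 s: |½(-6 + -5)(6)| = 33 m
Total distance = 92 m

92 m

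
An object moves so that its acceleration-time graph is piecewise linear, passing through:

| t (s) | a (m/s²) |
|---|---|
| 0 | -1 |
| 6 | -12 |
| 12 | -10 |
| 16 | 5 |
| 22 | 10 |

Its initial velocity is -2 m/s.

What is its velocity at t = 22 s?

Δv equals the area under the a-t graph; then v = v₀ + Δv.
0–6 s: ½(-1 + -12)(6) = -39 m/s
6–12 s: ½(-12 + -10)(6) = -66 m/s
12–16 s: ½(-10 + 5)(4) = -10 m/s
16–22 s: ½(5 + 10)(6) = 45 m/s
Δv = -70 m/s, so v(22) = -2 + (-70) = -72 m/s.

-72 m/s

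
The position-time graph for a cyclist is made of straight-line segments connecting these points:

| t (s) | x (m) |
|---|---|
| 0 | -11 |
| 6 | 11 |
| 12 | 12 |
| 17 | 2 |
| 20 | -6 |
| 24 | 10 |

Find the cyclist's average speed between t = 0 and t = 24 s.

Average speed = (total path length)/(elapsed time); on a piecewise-linear x-t graph the path length is Σ|Δx|.
0–6 s: |Δx| = |11 − -11| = 22 m
6–12 s: |Δx| = |12 − 11| = 1 m
12–17 s: |Δx| = |2 − 12| = 10 m
17–20 s: |Δx| = |-6 − 2| = 8 m
20–24 s: |Δx| = |10 − -6| = 16 m
Total path = 57 m; average speed = 57/24 = 2.375 m/s.

2.375 m/s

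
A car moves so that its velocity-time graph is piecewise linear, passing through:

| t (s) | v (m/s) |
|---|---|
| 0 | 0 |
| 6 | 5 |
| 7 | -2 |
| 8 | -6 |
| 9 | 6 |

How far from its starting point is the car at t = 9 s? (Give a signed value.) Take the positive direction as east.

Displacement is the signed area under the v-t curve.
0–6 s: ½(0 + 5)(6) = 15 m
6–7 s: ½(5 + -2)(1) = 1.5 m
7–8 s: ½(-2 + -6)(1) = -4 m
8–9 s: ½(-6 + 6)(1) = 0 m
Net displacement = 12.5 m

12.5 m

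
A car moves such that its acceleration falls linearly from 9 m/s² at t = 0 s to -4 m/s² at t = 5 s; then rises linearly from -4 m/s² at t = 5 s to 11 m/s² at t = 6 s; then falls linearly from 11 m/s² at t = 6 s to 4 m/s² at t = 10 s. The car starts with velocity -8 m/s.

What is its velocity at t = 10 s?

Δv equals the area under the a-t graph; then v = v₀ + Δv.
0–5 s: ½(9 + -4)(5) = 12.5 m/s
5–6 s: ½(-4 + 11)(1) = 3.5 m/s
6–10 s: ½(11 + 4)(4) = 30 m/s
Δv = 46 m/s, so v(10) = -8 + (46) = 38 m/s.

38 m/s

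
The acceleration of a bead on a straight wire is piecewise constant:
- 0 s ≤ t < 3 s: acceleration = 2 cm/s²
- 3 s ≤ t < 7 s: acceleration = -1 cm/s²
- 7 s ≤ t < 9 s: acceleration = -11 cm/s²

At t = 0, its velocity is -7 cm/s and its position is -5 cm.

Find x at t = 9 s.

-61 cm

On each constant-a segment, Δv = aΔt and Δx = v₀Δt + ½aΔt²; chain segment to segment.
0–3 s: v starts -7 cm/s; Δx = -7·3 + ½·2·3² = -12 cm; v ends -1 cm/s.
3–7 s: v starts -1 cm/s; Δx = -1·4 + ½·-1·4² = -12 cm; v ends -5 cm/s.
7–9 s: v starts -5 cm/s; Δx = -5·2 + ½·-11·2² = -32 cm; v ends -27 cm/s.
x(9) = -5 + Σ Δx = -61 cm.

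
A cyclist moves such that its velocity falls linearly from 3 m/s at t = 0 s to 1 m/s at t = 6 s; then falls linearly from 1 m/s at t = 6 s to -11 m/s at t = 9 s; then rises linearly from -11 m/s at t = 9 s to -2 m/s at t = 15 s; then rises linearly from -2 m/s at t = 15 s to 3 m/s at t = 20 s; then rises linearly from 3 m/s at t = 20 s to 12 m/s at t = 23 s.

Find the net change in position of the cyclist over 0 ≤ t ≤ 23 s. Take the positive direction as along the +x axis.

-17 m

Displacement is the signed area under the v-t curve.
0–6 s: ½(3 + 1)(6) = 12 m
6–9 s: ½(1 + -11)(3) = -15 m
9–15 s: ½(-11 + -2)(6) = -39 m
15–20 s: ½(-2 + 3)(5) = 2.5 m
20–23 s: ½(3 + 12)(3) = 22.5 m
Net displacement = -17 m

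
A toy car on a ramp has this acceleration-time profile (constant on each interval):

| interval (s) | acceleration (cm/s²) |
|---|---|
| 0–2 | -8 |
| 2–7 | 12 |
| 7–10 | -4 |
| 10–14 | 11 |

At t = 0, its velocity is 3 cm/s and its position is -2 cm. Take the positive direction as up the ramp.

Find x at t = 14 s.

424 cm

On each constant-a segment, Δv = aΔt and Δx = v₀Δt + ½aΔt²; chain segment to segment.
0–2 s: v starts 3 cm/s; Δx = 3·2 + ½·-8·2² = -10 cm; v ends -13 cm/s.
2–7 s: v starts -13 cm/s; Δx = -13·5 + ½·12·5² = 85 cm; v ends 47 cm/s.
7–10 s: v starts 47 cm/s; Δx = 47·3 + ½·-4·3² = 123 cm; v ends 35 cm/s.
10–14 s: v starts 35 cm/s; Δx = 35·4 + ½·11·4² = 228 cm; v ends 79 cm/s.
x(14) = -2 + Σ Δx = 424 cm.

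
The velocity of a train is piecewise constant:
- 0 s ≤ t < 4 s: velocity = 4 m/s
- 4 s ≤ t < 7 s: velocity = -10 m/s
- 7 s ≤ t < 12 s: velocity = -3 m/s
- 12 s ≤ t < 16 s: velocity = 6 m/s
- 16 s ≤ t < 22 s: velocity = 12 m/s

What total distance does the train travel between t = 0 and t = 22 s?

Total distance travelled is ∫|v| dt — sum the magnitudes of each area piece.
0–4 s: |4| × 4 = 16 m
4–7 s: |-10| × 3 = 30 m
7–12 s: |-3| × 5 = 15 m
12–16 s: |6| × 4 = 24 m
16–22 s: |12| × 6 = 72 m
Total distance = 157 m

157 m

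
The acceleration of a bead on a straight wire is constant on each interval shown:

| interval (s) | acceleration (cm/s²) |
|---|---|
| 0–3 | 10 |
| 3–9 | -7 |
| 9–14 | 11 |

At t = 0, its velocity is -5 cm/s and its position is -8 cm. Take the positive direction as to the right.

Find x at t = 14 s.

On each constant-a segment, Δv = aΔt and Δx = v₀Δt + ½aΔt²; chain segment to segment.
0–3 s: v starts -5 cm/s; Δx = -5·3 + ½·10·3² = 30 cm; v ends 25 cm/s.
3–9 s: v starts 25 cm/s; Δx = 25·6 + ½·-7·6² = 24 cm; v ends -17 cm/s.
9–14 s: v starts -17 cm/s; Δx = -17·5 + ½·11·5² = 52.5 cm; v ends 38 cm/s.
x(14) = -8 + Σ Δx = 98.5 cm.

98.5 cm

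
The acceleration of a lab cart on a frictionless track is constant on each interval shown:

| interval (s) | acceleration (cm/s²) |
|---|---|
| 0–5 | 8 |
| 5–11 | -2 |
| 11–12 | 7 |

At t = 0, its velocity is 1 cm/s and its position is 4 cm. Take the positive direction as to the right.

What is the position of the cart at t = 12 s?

On each constant-a segment, Δv = aΔt and Δx = v₀Δt + ½aΔt²; chain segment to segment.
0–5 s: v starts 1 cm/s; Δx = 1·5 + ½·8·5² = 105 cm; v ends 41 cm/s.
5–11 s: v starts 41 cm/s; Δx = 41·6 + ½·-2·6² = 210 cm; v ends 29 cm/s.
11–12 s: v starts 29 cm/s; Δx = 29·1 + ½·7·1² = 32.5 cm; v ends 36 cm/s.
x(12) = 4 + Σ Δx = 351.5 cm.

351.5 cm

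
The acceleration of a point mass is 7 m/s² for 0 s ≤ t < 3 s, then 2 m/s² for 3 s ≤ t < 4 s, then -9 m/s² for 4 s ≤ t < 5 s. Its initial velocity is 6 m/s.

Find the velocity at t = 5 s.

20 m/s

Δv equals the area under the a-t graph; then v = v₀ + Δv.
0–3 s: 7 × 3 = 21 m/s
3–4 s: 2 × 1 = 2 m/s
4–5 s: -9 × 1 = -9 m/s
Δv = 14 m/s, so v(5) = 6 + (14) = 20 m/s.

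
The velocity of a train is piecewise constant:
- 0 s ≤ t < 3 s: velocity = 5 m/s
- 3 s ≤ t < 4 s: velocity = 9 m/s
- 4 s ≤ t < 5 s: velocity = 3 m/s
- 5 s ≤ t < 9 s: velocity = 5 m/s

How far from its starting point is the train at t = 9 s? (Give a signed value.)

Displacement is the signed area under the v-t curve.
0–3 s: 5 × 3 = 15 m
3–4 s: 9 × 1 = 9 m
4–5 s: 3 × 1 = 3 m
5–9 s: 5 × 4 = 20 m
Net displacement = 47 m

47 m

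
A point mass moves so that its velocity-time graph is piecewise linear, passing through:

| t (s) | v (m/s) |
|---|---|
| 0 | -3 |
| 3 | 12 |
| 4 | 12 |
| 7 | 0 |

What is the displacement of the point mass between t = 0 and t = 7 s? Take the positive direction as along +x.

43.5 m

Net displacement equals the area under the velocity-time graph (areas below the axis count negative).
0–3 s: ½(-3 + 12)(3) = 13.5 m
3–4 s: 12 × 1 = 12 m
4–7 s: ½(12 + 0)(3) = 18 m
Net displacement = 43.5 m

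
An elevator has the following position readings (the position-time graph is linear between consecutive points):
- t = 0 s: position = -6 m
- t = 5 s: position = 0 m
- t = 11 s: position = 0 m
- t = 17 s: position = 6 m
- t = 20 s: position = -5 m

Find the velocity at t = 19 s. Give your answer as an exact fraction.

Velocity is the slope of the x-t graph on 17–20 s: (-5 − 6)/(20 − 17) = -11/3 m/s.

-11/3 m/s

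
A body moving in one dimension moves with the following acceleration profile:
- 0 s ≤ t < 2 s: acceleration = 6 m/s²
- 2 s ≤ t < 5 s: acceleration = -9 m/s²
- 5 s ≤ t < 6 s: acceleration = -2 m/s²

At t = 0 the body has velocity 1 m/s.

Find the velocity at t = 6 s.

Δv equals the area under the a-t graph; then v = v₀ + Δv.
0–2 s: 6 × 2 = 12 m/s
2–5 s: -9 × 3 = -27 m/s
5–6 s: -2 × 1 = -2 m/s
Δv = -17 m/s, so v(6) = 1 + (-17) = -16 m/s.

-16 m/s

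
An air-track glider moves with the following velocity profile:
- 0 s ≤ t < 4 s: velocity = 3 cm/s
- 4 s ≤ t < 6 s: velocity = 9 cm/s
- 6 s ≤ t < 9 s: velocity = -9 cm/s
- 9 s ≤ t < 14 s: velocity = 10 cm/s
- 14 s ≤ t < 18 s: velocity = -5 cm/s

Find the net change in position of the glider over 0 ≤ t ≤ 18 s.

Displacement is the signed area under the v-t curve.
0–4 s: 3 × 4 = 12 cm
4–6 s: 9 × 2 = 18 cm
6–9 s: -9 × 3 = -27 cm
9–14 s: 10 × 5 = 50 cm
14–18 s: -5 × 4 = -20 cm
Net displacement = 33 cm

33 cm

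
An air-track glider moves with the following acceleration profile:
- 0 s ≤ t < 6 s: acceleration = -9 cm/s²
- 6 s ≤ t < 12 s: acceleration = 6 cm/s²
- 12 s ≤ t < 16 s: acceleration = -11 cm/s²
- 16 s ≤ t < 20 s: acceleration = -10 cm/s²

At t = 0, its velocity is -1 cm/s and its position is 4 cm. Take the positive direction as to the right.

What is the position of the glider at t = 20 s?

On each constant-a segment, Δv = aΔt and Δx = v₀Δt + ½aΔt²; chain segment to segment.
0–6 s: v starts -1 cm/s; Δx = -1·6 + ½·-9·6² = -168 cm; v ends -55 cm/s.
6–12 s: v starts -55 cm/s; Δx = -55·6 + ½·6·6² = -222 cm; v ends -19 cm/s.
12–16 s: v starts -19 cm/s; Δx = -19·4 + ½·-11·4² = -164 cm; v ends -63 cm/s.
16–20 s: v starts -63 cm/s; Δx = -63·4 + ½·-10·4² = -332 cm; v ends -103 cm/s.
x(20) = 4 + Σ Δx = -882 cm.

-882 cm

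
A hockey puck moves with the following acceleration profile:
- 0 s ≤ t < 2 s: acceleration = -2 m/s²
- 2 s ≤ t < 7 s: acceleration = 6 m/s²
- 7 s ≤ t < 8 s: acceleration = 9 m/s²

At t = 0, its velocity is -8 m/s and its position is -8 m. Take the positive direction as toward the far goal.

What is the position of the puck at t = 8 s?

9.5 m

On each constant-a segment, Δv = aΔt and Δx = v₀Δt + ½aΔt²; chain segment to segment.
0–2 s: v starts -8 m/s; Δx = -8·2 + ½·-2·2² = -20 m; v ends -12 m/s.
2–7 s: v starts -12 m/s; Δx = -12·5 + ½·6·5² = 15 m; v ends 18 m/s.
7–8 s: v starts 18 m/s; Δx = 18·1 + ½·9·1² = 22.5 m; v ends 27 m/s.
x(8) = -8 + Σ Δx = 9.5 m.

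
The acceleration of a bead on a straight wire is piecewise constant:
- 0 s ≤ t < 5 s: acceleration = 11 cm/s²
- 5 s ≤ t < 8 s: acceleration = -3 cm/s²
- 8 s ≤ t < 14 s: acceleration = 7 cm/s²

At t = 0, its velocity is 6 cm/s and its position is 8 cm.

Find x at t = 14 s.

783 cm

On each constant-a segment, Δv = aΔt and Δx = v₀Δt + ½aΔt²; chain segment to segment.
0–5 s: v starts 6 cm/s; Δx = 6·5 + ½·11·5² = 167.5 cm; v ends 61 cm/s.
5–8 s: v starts 61 cm/s; Δx = 61·3 + ½·-3·3² = 169.5 cm; v ends 52 cm/s.
8–14 s: v starts 52 cm/s; Δx = 52·6 + ½·7·6² = 438 cm; v ends 94 cm/s.
x(14) = 8 + Σ Δx = 783 cm.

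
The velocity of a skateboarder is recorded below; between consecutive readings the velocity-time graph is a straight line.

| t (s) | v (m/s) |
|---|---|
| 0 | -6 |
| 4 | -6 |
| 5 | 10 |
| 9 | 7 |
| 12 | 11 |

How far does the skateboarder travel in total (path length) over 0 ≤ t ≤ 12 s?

Total distance travelled is ∫|v| dt — sum the magnitudes of each area piece.
0–4 s: |-6| × 4 = 24 m
4–5 s: v = 0 at t = 4.375 s; triangle areas 1.125 + 3.125 = 4.25 m
5–9 s: |½(10 + 7)(4)| = 34 m
9–12 s: |½(7 + 11)(3)| = 27 m
Total distance = 89.25 m

89.25 m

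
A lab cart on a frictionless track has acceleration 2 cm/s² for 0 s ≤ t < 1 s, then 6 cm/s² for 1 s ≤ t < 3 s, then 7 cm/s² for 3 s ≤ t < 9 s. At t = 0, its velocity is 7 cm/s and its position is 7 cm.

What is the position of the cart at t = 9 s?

297 cm

On each constant-a segment, Δv = aΔt and Δx = v₀Δt + ½aΔt²; chain segment to segment.
0–1 s: v starts 7 cm/s; Δx = 7·1 + ½·2·1² = 8 cm; v ends 9 cm/s.
1–3 s: v starts 9 cm/s; Δx = 9·2 + ½·6·2² = 30 cm; v ends 21 cm/s.
3–9 s: v starts 21 cm/s; Δx = 21·6 + ½·7·6² = 252 cm; v ends 63 cm/s.
x(9) = 7 + Σ Δx = 297 cm.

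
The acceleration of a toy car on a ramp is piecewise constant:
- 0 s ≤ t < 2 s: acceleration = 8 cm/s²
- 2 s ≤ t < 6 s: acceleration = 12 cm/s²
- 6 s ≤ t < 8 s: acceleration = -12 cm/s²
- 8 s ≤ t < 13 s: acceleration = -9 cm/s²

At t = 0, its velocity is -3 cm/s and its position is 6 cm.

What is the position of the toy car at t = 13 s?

334.5 cm

On each constant-a segment, Δv = aΔt and Δx = v₀Δt + ½aΔt²; chain segment to segment.
0–2 s: v starts -3 cm/s; Δx = -3·2 + ½·8·2² = 10 cm; v ends 13 cm/s.
2–6 s: v starts 13 cm/s; Δx = 13·4 + ½·12·4² = 148 cm; v ends 61 cm/s.
6–8 s: v starts 61 cm/s; Δx = 61·2 + ½·-12·2² = 98 cm; v ends 37 cm/s.
8–13 s: v starts 37 cm/s; Δx = 37·5 + ½·-9·5² = 72.5 cm; v ends -8 cm/s.
x(13) = 6 + Σ Δx = 334.5 cm.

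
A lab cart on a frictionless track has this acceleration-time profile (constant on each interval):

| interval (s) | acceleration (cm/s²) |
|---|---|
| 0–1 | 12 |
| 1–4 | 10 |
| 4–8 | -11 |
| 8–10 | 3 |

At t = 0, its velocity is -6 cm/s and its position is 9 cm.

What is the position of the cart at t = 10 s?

118 cm

On each constant-a segment, Δv = aΔt and Δx = v₀Δt + ½aΔt²; chain segment to segment.
0–1 s: v starts -6 cm/s; Δx = -6·1 + ½·12·1² = 0 cm; v ends 6 cm/s.
1–4 s: v starts 6 cm/s; Δx = 6·3 + ½·10·3² = 63 cm; v ends 36 cm/s.
4–8 s: v starts 36 cm/s; Δx = 36·4 + ½·-11·4² = 56 cm; v ends -8 cm/s.
8–10 s: v starts -8 cm/s; Δx = -8·2 + ½·3·2² = -10 cm; v ends -2 cm/s.
x(10) = 9 + Σ Δx = 118 cm.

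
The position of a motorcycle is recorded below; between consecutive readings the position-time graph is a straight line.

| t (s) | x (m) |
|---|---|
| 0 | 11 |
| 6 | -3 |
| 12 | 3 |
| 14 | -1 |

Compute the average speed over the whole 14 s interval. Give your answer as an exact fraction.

12/7 m/s

Average speed = (total path length)/(elapsed time); on a piecewise-linear x-t graph the path length is Σ|Δx|.
0–6 s: |Δx| = |-3 − 11| = 14 m
6–12 s: |Δx| = |3 − -3| = 6 m
12–14 s: |Δx| = |-1 − 3| = 4 m
Total path = 24 m; average speed = 24/14 = 12/7 m/s.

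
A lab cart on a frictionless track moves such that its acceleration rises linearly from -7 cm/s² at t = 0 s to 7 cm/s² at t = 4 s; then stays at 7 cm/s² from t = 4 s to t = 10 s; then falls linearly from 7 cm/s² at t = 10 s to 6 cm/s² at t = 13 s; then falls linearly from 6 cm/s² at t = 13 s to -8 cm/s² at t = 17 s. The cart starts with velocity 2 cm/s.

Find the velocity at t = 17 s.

59.5 cm/s

Δv equals the area under the a-t graph; then v = v₀ + Δv.
0–4 s: ½(-7 + 7)(4) = 0 cm/s
4–10 s: 7 × 6 = 42 cm/s
10–13 s: ½(7 + 6)(3) = 19.5 cm/s
13–17 s: ½(6 + -8)(4) = -4 cm/s
Δv = 57.5 cm/s, so v(17) = 2 + (57.5) = 59.5 cm/s.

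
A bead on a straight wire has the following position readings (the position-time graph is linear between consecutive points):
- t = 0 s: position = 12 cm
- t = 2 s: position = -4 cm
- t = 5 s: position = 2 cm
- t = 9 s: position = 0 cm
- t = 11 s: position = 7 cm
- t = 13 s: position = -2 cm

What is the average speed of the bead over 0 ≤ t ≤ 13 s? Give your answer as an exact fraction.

40/13 cm/s

Average speed = (total path length)/(elapsed time); on a piecewise-linear x-t graph the path length is Σ|Δx|.
0–2 s: |Δx| = |-4 − 12| = 16 cm
2–5 s: |Δx| = |2 − -4| = 6 cm
5–9 s: |Δx| = |0 − 2| = 2 cm
9–11 s: |Δx| = |7 − 0| = 7 cm
11–13 s: |Δx| = |-2 − 7| = 9 cm
Total path = 40 cm; average speed = 40/13 = 40/13 cm/s.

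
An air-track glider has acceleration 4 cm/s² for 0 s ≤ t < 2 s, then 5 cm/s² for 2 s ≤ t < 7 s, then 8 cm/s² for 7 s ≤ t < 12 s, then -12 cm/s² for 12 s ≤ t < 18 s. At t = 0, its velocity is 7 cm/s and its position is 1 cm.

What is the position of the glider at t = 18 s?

724.5 cm

On each constant-a segment, Δv = aΔt and Δx = v₀Δt + ½aΔt²; chain segment to segment.
0–2 s: v starts 7 cm/s; Δx = 7·2 + ½·4·2² = 22 cm; v ends 15 cm/s.
2–7 s: v starts 15 cm/s; Δx = 15·5 + ½·5·5² = 137.5 cm; v ends 40 cm/s.
7–12 s: v starts 40 cm/s; Δx = 40·5 + ½·8·5² = 300 cm; v ends 80 cm/s.
12–18 s: v starts 80 cm/s; Δx = 80·6 + ½·-12·6² = 264 cm; v ends 8 cm/s.
x(18) = 1 + Σ Δx = 724.5 cm.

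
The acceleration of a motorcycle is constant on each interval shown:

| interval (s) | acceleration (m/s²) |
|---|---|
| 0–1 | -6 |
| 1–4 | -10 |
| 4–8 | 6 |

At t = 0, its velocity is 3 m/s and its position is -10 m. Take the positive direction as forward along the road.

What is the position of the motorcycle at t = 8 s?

On each constant-a segment, Δv = aΔt and Δx = v₀Δt + ½aΔt²; chain segment to segment.
0–1 s: v starts 3 m/s; Δx = 3·1 + ½·-6·1² = 0 m; v ends -3 m/s.
1–4 s: v starts -3 m/s; Δx = -3·3 + ½·-10·3² = -54 m; v ends -33 m/s.
4–8 s: v starts -33 m/s; Δx = -33·4 + ½·6·4² = -84 m; v ends -9 m/s.
x(8) = -10 + Σ Δx = -148 m.

-148 m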